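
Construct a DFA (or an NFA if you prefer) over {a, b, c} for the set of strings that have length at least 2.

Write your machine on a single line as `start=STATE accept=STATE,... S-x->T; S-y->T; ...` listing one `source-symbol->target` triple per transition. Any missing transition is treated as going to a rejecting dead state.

start=s0; accept=s2,s3; s0-a->s1; s0-b->s1; s0-c->s1; s1-a->s2; s1-b->s2; s1-c->s2; s2-a->s3; s2-b->s3; s2-c->s3; s3-a->s3; s3-b->s3; s3-c->s3

Count input length up to 3: every symbol moves from s0 toward s3, which means 'more than 2' and absorbs. Accept from {s2, s3}.
        a   b   c  
>  s0   s1  s1  s1 
   s1   s2  s2  s2 
 * s2   s3  s3  s3 
 * s3   s3  s3  s3 
(> = start, * = accepting)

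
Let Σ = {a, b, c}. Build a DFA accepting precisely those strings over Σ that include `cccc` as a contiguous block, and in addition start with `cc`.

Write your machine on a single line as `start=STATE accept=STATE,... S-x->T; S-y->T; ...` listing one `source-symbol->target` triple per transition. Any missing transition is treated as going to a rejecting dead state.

Build one automaton per condition and run them in lockstep. One (5 states) tracks whether and how much of `cccc` has been seen; the other (4 states) tracks whether the input so far still matches the prefix `cc`. Each combined state is a pair, one component from each; accept when both components accept. Equivalent product states are then merged.
8 states suffice.
        a   b   c  
>  s0   s1  s1  s2 
   s1   s1  s1  s1 
   s2   s1  s1  s3 
   s3   s4  s4  s5 
   s4   s4  s4  s6 
   s5   s4  s4  s7 
   s6   s4  s4  s3 
 * s7   s7  s7  s7 
(> = start, * = accepting)

start=s0; accept=s7; s0-a->s1; s0-b->s1; s0-c->s2; s1-a->s1; s1-b->s1; s1-c->s1; s2-a->s1; s2-b->s1; s2-c->s3; s3-a->s4; s3-b->s4; s3-c->s5; s4-a->s4; s4-b->s4; s4-c->s6; s5-a->s4; s5-b->s4; s5-c->s7; s6-a->s4; s6-b->s4; s6-c->s3; s7-a->s7; s7-b->s7; s7-c->s7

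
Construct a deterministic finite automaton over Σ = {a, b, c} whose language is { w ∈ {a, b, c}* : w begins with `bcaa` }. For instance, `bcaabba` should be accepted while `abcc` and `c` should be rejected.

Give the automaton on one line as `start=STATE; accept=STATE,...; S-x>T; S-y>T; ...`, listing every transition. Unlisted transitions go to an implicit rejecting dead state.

Walk along `bcaa` while the input agrees: from q0 take `b` to q1, and so on. Any deviation drops to the rejecting sink q5. Once q4 is reached the prefix is confirmed and every continuation is accepted.
        a   b   c  
>  q0   q5  q1  q5 
   q1   q5  q5  q2 
   q2   q3  q5  q5 
   q3   q4  q5  q5 
 * q4   q4  q4  q4 
   q5   q5  q5  q5 
(> = start, * = accepting)

start=q0; accept=q4; q0-a>q5; q0-b>q1; q0-c>q5; q1-a>q5; q1-b>q5; q1-c>q2; q2-a>q3; q2-b>q5; q2-c>q5; q3-a>q4; q3-b>q5; q3-c>q5; q4-a>q4; q4-b>q4; q4-c>q4; q5-a>q5; q5-b>q5; q5-c>q5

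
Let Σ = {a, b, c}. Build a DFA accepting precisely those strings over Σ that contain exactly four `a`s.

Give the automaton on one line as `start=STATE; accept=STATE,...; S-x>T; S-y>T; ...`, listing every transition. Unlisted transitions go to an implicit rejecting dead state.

Count `a`s, saturating at 5: states S0 through S4 mean 0 through 4 `a`s seen; S5 means more than 4. Each `a` increments (capped at S5); other symbols loop. Accept from {S4}.
6 states suffice.
        a   b   c  
>  S0   S1  S0  S0 
   S1   S2  S1  S1 
   S2   S3  S2  S2 
   S3   S4  S3  S3 
 * S4   S5  S4  S4 
   S5   S5  S5  S5 
(> = start, * = accepting)

start=S0; accept=S4; S0-a>S1; S0-b>S0; S0-c>S0; S1-a>S2; S1-b>S1; S1-c>S1; S2-a>S3; S2-b>S2; S2-c>S2; S3-a>S4; S3-b>S3; S3-c>S3; S4-a>S5; S4-b>S4; S4-c>S4; S5-a>S5; S5-b>S5; S5-c>S5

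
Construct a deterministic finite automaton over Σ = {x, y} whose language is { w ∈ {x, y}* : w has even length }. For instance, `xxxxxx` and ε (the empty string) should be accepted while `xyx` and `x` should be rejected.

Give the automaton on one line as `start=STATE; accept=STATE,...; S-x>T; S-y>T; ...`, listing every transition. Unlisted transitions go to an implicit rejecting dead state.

Only the length mod 2 matters, so use a 2-cycle: from any state, every input symbol moves to the next state, wrapping q1 back to q0. Mark q0 accepting.
        x   y  
>* q0   q1  q1 
   q1   q0  q0 
(> = start, * = accepting)

start=q0; accept=q0; q0-x>q1; q0-y>q1; q1-x>q0; q1-y>q0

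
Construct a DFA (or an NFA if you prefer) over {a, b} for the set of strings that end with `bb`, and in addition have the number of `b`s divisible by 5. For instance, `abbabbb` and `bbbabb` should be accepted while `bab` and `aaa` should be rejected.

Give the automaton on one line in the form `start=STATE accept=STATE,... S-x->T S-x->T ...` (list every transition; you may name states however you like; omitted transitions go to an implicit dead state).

start=q0 accept=q6 q0-a->q0 q0-b->q1 q1-a->q1 q1-b->q2 q2-a->q2 q2-b->q3 q3-a->q3 q3-b->q4 q4-a->q5 q4-b->q6 q5-a->q5 q5-b->q0 q6-a->q0 q6-b->q1

Handle the two conditions separately and then intersect. The first has 3 states tracking how much of the suffix `bb` has currently been matched; the second has 5 states tracking the count of `b`s modulo 5. A product state is a pair (one from each), accepting exactly when both do. Equivalent product states are then merged.
With 7 states:
        a   b  
>  q0   q0  q1 
   q1   q1  q2 
   q2   q2  q3 
   q3   q3  q4 
   q4   q5  q6 
   q5   q5  q0 
 * q6   q0  q1 
(> = start, * = accepting)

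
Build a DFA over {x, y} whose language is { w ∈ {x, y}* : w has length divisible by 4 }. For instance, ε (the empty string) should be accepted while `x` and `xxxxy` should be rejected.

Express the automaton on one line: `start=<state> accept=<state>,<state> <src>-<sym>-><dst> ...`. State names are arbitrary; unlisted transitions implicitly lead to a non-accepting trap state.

Only the length mod 4 matters, so use a 4-cycle: from any state, every input symbol moves to the next state, wrapping q3 back to q0. Mark q0 accepting.
With 4 states:
        x   y  
>* q0   q1  q1 
   q1   q2  q2 
   q2   q3  q3 
   q3   q0  q0 
(> = start, * = accepting)

start=q0 accept=q0 q0-x->q1 q0-y->q1 q1-x->q2 q1-y->q2 q2-x->q3 q2-y->q3 q3-x->q0 q3-y->q0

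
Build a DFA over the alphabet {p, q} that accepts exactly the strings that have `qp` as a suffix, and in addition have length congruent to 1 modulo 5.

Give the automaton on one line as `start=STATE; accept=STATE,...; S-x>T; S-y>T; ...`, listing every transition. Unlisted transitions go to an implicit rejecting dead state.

start=A; accept=O; A-p>B; A-q>C; B-p>D; B-q>E; C-p>F; C-q>E; D-p>G; D-q>H; E-p>I; E-q>H; F-p>G; F-q>H; G-p>J; G-q>K; H-p>L; H-q>K; I-p>J; I-q>K; J-p>A; J-q>M; K-p>N; K-q>M; L-p>A; L-q>M; M-p>O; M-q>C; N-p>B; N-q>C; O-p>D; O-q>E

Build one automaton per condition and run them in lockstep. The first has 3 states tracking how much of the suffix `qp` has currently been matched; the second has 5 states tracking the input length modulo 5. A product state is a pair (one from each), accepting exactly when both do.
With 15 states:
       p  q 
>  A   B  C 
   B   D  E 
   C   F  E 
   D   G  H 
   E   I  H 
   F   G  H 
   G   J  K 
   H   L  K 
   I   J  K 
   J   A  M 
   K   N  M 
   L   A  M 
   M   O  C 
   N   B  C 
 * O   D  E 
(> = start, * = accepting)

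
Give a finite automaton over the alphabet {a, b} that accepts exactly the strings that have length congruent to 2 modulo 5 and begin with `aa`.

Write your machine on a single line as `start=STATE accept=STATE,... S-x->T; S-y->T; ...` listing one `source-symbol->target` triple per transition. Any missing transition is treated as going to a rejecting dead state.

Run two small machines in parallel and take their product. One (5 states) tracks the input length modulo 5; the other (4 states) tracks whether the input so far still matches the prefix `aa`. Each combined state is a pair, one component from each; accept when both components accept. After merging equivalent states the machine shrinks.
8 states suffice.
        a   b  
>  q0   q1  q2 
   q1   q3  q2 
   q2   q2  q2 
 * q3   q4  q4 
   q4   q5  q5 
   q5   q6  q6 
   q6   q7  q7 
   q7   q3  q3 
(> = start, * = accepting)

start=q0; accept=q3; q0-a->q1; q0-b->q2; q1-a->q3; q1-b->q2; q2-a->q2; q2-b->q2; q3-a->q4; q3-b->q4; q4-a->q5; q4-b->q5; q5-a->q6; q5-b->q6; q6-a->q7; q6-b->q7; q7-a->q3; q7-b->q3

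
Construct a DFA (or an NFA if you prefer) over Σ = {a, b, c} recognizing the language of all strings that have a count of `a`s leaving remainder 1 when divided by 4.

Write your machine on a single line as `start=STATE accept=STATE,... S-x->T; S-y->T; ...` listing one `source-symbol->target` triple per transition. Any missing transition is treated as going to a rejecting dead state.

start=q0; accept=q1; q0-a->q1; q0-b->q0; q0-c->q0; q1-a->q2; q1-b->q1; q1-c->q1; q2-a->q3; q2-b->q2; q2-c->q2; q3-a->q0; q3-b->q3; q3-c->q3

The only thing that matters is how many `a`s have appeared, reduced mod 4. Use one state per residue: q0 for 0, …, q3 for 3. Reading `a` moves to the next residue; anything else stays put. q1 is accepting.
With 4 states:
        a   b   c  
>  q0   q1  q0  q0 
 * q1   q2  q1  q1 
   q2   q3  q2  q2 
   q3   q0  q3  q3 
(> = start, * = accepting)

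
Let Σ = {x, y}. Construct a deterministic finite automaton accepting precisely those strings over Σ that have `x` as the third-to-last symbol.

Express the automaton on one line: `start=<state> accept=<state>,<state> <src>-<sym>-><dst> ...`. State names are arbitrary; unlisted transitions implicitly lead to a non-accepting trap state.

Because acceptance depends on a position counted from the end, the machine has to buffer the most recent 3 symbols. Make each state the string of the last up-to-3 symbols read; on input `x` shift the window left and append `x`. Accept when the buffered window has length 3 and begins with `x`.
A 15-state machine:
       x  y 
>  A   B  C 
   B   D  E 
   C   F  G 
   D   H  I 
   E   J  K 
   F   L  M 
   G   N  O 
 * H   H  I 
 * I   J  K 
 * J   L  M 
 * K   N  O 
   L   H  I 
   M   J  K 
   N   L  M 
   O   N  O 
(> = start, * = accepting)

start=A accept=H,I,J,K A-x->B A-y->C B-x->D B-y->E C-x->F C-y->G D-x->H D-y->I E-x->J E-y->K F-x->L F-y->M G-x->N G-y->O H-x->H H-y->I I-x->J I-y->K J-x->L J-y->M K-x->N K-y->O L-x->H L-y->I M-x->J M-y->K N-x->L N-y->M O-x->N O-y->O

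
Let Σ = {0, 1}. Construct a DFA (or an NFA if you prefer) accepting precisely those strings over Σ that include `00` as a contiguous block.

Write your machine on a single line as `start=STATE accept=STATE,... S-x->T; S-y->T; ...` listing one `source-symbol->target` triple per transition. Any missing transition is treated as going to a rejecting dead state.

start=s0; accept=s2; s0-0->s1; s0-1->s0; s1-0->s2; s1-1->s0; s2-0->s2; s2-1->s2

States s0..s1 record the length of the longest prefix of `00` that matches the current input suffix. Reaching s2 means `00` has been seen, and we stay there forever. Accept from s2.
3 states suffice.
        0   1  
>  s0   s1  s0 
   s1   s2  s0 
 * s2   s2  s2 
(> = start, * = accepting)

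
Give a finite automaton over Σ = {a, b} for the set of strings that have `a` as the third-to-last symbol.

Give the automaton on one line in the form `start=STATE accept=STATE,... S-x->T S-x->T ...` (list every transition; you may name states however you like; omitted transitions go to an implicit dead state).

start=q0 accept=q7,q8,q9,q10 q0-a->q1 q0-b->q2 q1-a->q3 q1-b->q4 q2-a->q5 q2-b->q6 q3-a->q7 q3-b->q8 q4-a->q9 q4-b->q10 q5-a->q11 q5-b->q12 q6-a->q13 q6-b->q14 q7-a->q7 q7-b->q8 q8-a->q9 q8-b->q10 q9-a->q11 q9-b->q12 q10-a->q13 q10-b->q14 q11-a->q7 q11-b->q8 q12-a->q9 q12-b->q10 q13-a->q11 q13-b->q12 q14-a->q13 q14-b->q14

Because acceptance depends on a position counted from the end, the machine has to buffer the most recent 3 symbols. Make each state the string of the last up-to-3 symbols read; on input `x` shift the window left and append `x`. Accept when the buffered window has length 3 and begins with `a`.
A 15-state machine:
          a    b  
>  q0     q1   q2 
   q1     q3   q4 
   q2     q5   q6 
   q3     q7   q8 
   q4     q9  q10 
   q5    q11  q12 
   q6    q13  q14 
 * q7     q7   q8 
 * q8     q9  q10 
 * q9    q11  q12 
 * q10   q13  q14 
   q11    q7   q8 
   q12    q9  q10 
   q13   q11  q12 
   q14   q13  q14 
(> = start, * = accepting)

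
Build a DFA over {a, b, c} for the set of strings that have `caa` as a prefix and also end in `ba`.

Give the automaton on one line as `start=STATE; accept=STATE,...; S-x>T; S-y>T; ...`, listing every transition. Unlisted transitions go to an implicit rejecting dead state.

Build one automaton per condition and run them in lockstep. The first has 5 states tracking whether the input so far still matches the prefix `caa`; the second has 3 states tracking how much of the suffix `ba` has currently been matched. A product state is a pair (one from each), accepting exactly when both do.
        a   b   c  
>  s0   s1  s2  s3 
   s1   s1  s2  s1 
   s2   s4  s2  s1 
   s3   s5  s2  s1 
   s4   s1  s2  s1 
   s5   s6  s2  s1 
   s6   s6  s7  s6 
   s7   s8  s7  s6 
 * s8   s6  s7  s6 
(> = start, * = accepting)

start=s0; accept=s8; s0-a>s1; s0-b>s2; s0-c>s3; s1-a>s1; s1-b>s2; s1-c>s1; s2-a>s4; s2-b>s2; s2-c>s1; s3-a>s5; s3-b>s2; s3-c>s1; s4-a>s1; s4-b>s2; s4-c>s1; s5-a>s6; s5-b>s2; s5-c>s1; s6-a>s6; s6-b>s7; s6-c>s6; s7-a>s8; s7-b>s7; s7-c>s6; s8-a>s6; s8-b>s7; s8-c>s6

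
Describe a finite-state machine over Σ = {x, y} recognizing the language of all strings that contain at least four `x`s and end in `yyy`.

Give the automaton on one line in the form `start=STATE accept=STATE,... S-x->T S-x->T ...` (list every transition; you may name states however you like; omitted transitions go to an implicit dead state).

start=q0 accept=q7 q0-x->q1 q0-y->q0 q1-x->q2 q1-y->q1 q2-x->q3 q2-y->q2 q3-x->q4 q3-y->q3 q4-x->q4 q4-y->q5 q5-x->q4 q5-y->q6 q6-x->q4 q6-y->q7 q7-x->q4 q7-y->q7

Build one automaton per condition and run them in lockstep. The first has 6 states tracking the count of `x`s, saturating at 5; the second has 4 states tracking how much of the suffix `yyy` has currently been matched. A product state is a pair (one from each), accepting exactly when both do. Minimizing collapses redundant product states.
With 8 states:
        x   y  
>  q0   q1  q0 
   q1   q2  q1 
   q2   q3  q2 
   q3   q4  q3 
   q4   q4  q5 
   q5   q4  q6 
   q6   q4  q7 
 * q7   q4  q7 
(> = start, * = accepting)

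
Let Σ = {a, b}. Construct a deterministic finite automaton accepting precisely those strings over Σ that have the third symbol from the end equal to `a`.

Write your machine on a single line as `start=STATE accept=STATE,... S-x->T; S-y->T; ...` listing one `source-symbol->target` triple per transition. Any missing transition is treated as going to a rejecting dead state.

A DFA must remember the last 3 symbols (since which symbol is third-to-last isn't known until the input ends). Use one state per possible window of the last ≤3 symbols; accept from those whose window starts with `a`.
A 15-state machine:
          a    b  
>  q0     q1   q2 
   q1     q3   q4 
   q2     q5   q6 
   q3     q7   q8 
   q4     q9  q10 
   q5    q11  q12 
   q6    q13  q14 
 * q7     q7   q8 
 * q8     q9  q10 
 * q9    q11  q12 
 * q10   q13  q14 
   q11    q7   q8 
   q12    q9  q10 
   q13   q11  q12 
   q14   q13  q14 
(> = start, * = accepting)

start=q0; accept=q7,q8,q9,q10; q0-a->q1; q0-b->q2; q1-a->q3; q1-b->q4; q2-a->q5; q2-b->q6; q3-a->q7; q3-b->q8; q4-a->q9; q4-b->q10; q5-a->q11; q5-b->q12; q6-a->q13; q6-b->q14; q7-a->q7; q7-b->q8; q8-a->q9; q8-b->q10; q9-a->q11; q9-b->q12; q10-a->q13; q10-b->q14; q11-a->q7; q11-b->q8; q12-a->q9; q12-b->q10; q13-a->q11; q13-b->q12; q14-a->q13; q14-b->q14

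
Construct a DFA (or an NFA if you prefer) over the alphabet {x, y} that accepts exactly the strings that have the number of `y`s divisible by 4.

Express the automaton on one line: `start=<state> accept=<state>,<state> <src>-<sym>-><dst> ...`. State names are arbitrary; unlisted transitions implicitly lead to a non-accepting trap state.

start=A accept=A A-x->A A-y->B B-x->B B-y->C C-x->C C-y->D D-x->D D-y->A

Keep the running count of `y`s modulo 4: each `y` advances along the cycle A → B → C → D → A while other symbols loop. Accept at A.
A 4-state machine:
       x  y 
>* A   A  B 
   B   B  C 
   C   C  D 
   D   D  A 
(> = start, * = accepting)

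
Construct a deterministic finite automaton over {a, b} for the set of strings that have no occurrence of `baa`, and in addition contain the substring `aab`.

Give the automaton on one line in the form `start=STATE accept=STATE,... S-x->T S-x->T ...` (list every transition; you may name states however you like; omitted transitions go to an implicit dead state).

start=q0 accept=q4,q5 q0-a->q1 q0-b->q2 q1-a->q3 q1-b->q2 q2-a->q2 q2-b->q2 q3-a->q3 q3-b->q4 q4-a->q5 q4-b->q4 q5-a->q2 q5-b->q4

Run two small machines in parallel and take their product. One (4 states) tracks partial matches of the forbidden pattern `baa`; the other (4 states) tracks whether and how much of `aab` has been seen. Each combined state is a pair, one component from each; accept when both components accept. Minimizing collapses redundant product states.
A 6-state machine:
        a   b  
>  q0   q1  q2 
   q1   q3  q2 
   q2   q2  q2 
   q3   q3  q4 
 * q4   q5  q4 
 * q5   q2  q4 
(> = start, * = accepting)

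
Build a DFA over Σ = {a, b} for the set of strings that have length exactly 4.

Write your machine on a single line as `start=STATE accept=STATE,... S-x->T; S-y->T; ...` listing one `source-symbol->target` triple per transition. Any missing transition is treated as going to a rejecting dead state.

start=q0; accept=q4; q0-a->q1; q0-b->q1; q1-a->q2; q1-b->q2; q2-a->q3; q2-b->q3; q3-a->q4; q3-b->q4; q4-a->q5; q4-b->q5; q5-a->q5; q5-b->q5

Count input length up to 5: every symbol moves from q0 toward q5, which means 'more than 4' and absorbs. Accept from {q4}.
A 6-state machine:
        a   b  
>  q0   q1  q1 
   q1   q2  q2 
   q2   q3  q3 
   q3   q4  q4 
 * q4   q5  q5 
   q5   q5  q5 
(> = start, * = accepting)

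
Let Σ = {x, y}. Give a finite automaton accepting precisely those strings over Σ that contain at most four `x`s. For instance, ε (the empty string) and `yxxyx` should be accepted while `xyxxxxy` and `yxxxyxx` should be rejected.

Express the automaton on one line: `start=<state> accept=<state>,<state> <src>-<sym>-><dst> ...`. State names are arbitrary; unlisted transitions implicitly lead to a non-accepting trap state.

start=s0 accept=s0,s1,s2,s3,s4 s0-x->s1 s0-y->s0 s1-x->s2 s1-y->s1 s2-x->s3 s2-y->s2 s3-x->s4 s3-y->s3 s4-x->s5 s4-y->s4 s5-x->s5 s5-y->s5

Only the number of `x`s matters, and only up to 5. Make a chain s0 → s1 → s2 → s3 → s4 → s5 advanced by each `x` (with s5 absorbing); every other symbol self-loops. The accepting set is {s0, s1, s2, s3, s4}.
With 6 states:
        x   y  
>* s0   s1  s0 
 * s1   s2  s1 
 * s2   s3  s2 
 * s3   s4  s3 
 * s4   s5  s4 
   s5   s5  s5 
(> = start, * = accepting)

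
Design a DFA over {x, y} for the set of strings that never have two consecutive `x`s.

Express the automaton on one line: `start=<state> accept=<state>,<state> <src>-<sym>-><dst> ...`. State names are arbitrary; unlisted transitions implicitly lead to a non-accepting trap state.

Track partial matches of the forbidden pattern `xx`. State q2 is a dead state reached once `xx` has occurred; every other state accepts. q0 means no part of `xx` is currently matched.
With 3 states:
        x   y  
>* q0   q1  q0 
 * q1   q2  q0 
   q2   q2  q2 
(> = start, * = accepting)

start=q0 accept=q0,q1 q0-x->q1 q0-y->q0 q1-x->q2 q1-y->q0 q2-x->q2 q2-y->q2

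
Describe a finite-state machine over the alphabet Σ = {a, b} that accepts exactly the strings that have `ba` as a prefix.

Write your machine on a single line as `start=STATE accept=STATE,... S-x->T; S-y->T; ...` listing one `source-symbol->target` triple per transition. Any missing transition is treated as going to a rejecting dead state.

start=q0; accept=q2; q0-a->q3; q0-b->q1; q1-a->q2; q1-b->q3; q2-a->q2; q2-b->q2; q3-a->q3; q3-b->q3

Check the first 2 symbols one by one: q0 through q1 record how many have matched `ba` so far; any wrong symbol goes to the dead state q3. After all 2 match we enter the accepting sink q2.
        a   b  
>  q0   q3  q1 
   q1   q2  q3 
 * q2   q2  q2 
   q3   q3  q3 
(> = start, * = accepting)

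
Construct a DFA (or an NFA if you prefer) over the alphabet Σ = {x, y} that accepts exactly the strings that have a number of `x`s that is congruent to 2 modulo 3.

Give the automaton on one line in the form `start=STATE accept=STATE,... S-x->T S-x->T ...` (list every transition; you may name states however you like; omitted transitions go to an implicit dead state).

start=q0 accept=q2 q0-x->q1 q0-y->q0 q1-x->q2 q1-y->q1 q2-x->q0 q2-y->q2

The only thing that matters is how many `x`s have appeared, reduced mod 3. Use one state per residue: q0 for 0, …, q2 for 2. Reading `x` moves to the next residue; anything else stays put. q2 is accepting.
With 3 states:
        x   y  
>  q0   q1  q0 
   q1   q2  q1 
 * q2   q0  q2 
(> = start, * = accepting)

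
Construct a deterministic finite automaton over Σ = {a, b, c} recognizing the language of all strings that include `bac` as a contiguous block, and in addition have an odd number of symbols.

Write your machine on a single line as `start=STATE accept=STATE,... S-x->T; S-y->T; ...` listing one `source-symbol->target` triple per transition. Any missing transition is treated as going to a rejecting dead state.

start=q0; accept=q6; q0-a->q1; q0-b->q2; q0-c->q1; q1-a->q0; q1-b->q3; q1-c->q0; q2-a->q4; q2-b->q3; q2-c->q0; q3-a->q5; q3-b->q2; q3-c->q1; q4-a->q1; q4-b->q2; q4-c->q6; q5-a->q0; q5-b->q3; q5-c->q7; q6-a->q7; q6-b->q7; q6-c->q7; q7-a->q6; q7-b->q6; q7-c->q6

Run two small machines in parallel and take their product. The first has 4 states tracking whether and how much of `bac` has been seen; the second has 2 states tracking the input length modulo 2. A product state is a pair (one from each), accepting exactly when both do.
An 8-state machine:
        a   b   c  
>  q0   q1  q2  q1 
   q1   q0  q3  q0 
   q2   q4  q3  q0 
   q3   q5  q2  q1 
   q4   q1  q2  q6 
   q5   q0  q3  q7 
 * q6   q7  q7  q7 
   q7   q6  q6  q6 
(> = start, * = accepting)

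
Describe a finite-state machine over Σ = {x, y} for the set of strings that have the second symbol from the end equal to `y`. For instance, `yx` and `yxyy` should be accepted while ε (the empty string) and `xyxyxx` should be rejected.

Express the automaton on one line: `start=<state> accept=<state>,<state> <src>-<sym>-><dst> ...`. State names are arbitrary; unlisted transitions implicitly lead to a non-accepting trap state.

A DFA must remember the last 2 symbols (since which symbol is second-to-last isn't known until the input ends). Use one state per possible window of the last ≤2 symbols; accept from those whose window starts with `y`.
        x   y  
>  q0   q1  q2 
   q1   q3  q4 
   q2   q5  q6 
   q3   q3  q4 
   q4   q5  q6 
 * q5   q3  q4 
 * q6   q5  q6 
(> = start, * = accepting)

start=q0 accept=q5,q6 q0-x->q1 q0-y->q2 q1-x->q3 q1-y->q4 q2-x->q5 q2-y->q6 q3-x->q3 q3-y->q4 q4-x->q5 q4-y->q6 q5-x->q3 q5-y->q4 q6-x->q5 q6-y->q6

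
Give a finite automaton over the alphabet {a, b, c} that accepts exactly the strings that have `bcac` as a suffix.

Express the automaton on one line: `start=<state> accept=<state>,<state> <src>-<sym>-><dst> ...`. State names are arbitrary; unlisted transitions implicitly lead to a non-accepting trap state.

Remember how much of `bcac` the current input suffix matches. State q0 means no match yet; q1 means the last symbol is `b`; q2 means the last 2 symbols are `bc`; q3 means the last 3 symbols are `bca`; q4 means the last 4 symbols are `bcac`. Only q4 accepts. On a mismatch, fall back to the longest proper suffix that is still a prefix of `bcac`.
With 5 states:
        a   b   c  
>  q0   q0  q1  q0 
   q1   q0  q1  q2 
   q2   q3  q1  q0 
   q3   q0  q1  q4 
 * q4   q0  q1  q0 
(> = start, * = accepting)

start=q0 accept=q4 q0-a->q0 q0-b->q1 q0-c->q0 q1-a->q0 q1-b->q1 q1-c->q2 q2-a->q3 q2-b->q1 q2-c->q0 q3-a->q0 q3-b->q1 q3-c->q4 q4-a->q0 q4-b->q1 q4-c->q0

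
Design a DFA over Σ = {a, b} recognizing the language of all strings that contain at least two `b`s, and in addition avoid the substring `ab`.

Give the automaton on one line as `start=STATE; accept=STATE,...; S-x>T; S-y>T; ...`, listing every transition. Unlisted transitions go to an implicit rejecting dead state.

start=S0; accept=S3,S4; S0-a>S1; S0-b>S2; S1-a>S1; S1-b>S1; S2-a>S1; S2-b>S3; S3-a>S4; S3-b>S3; S4-a>S4; S4-b>S1

Run two small machines in parallel and take their product. The first has 4 states tracking the count of `b`s, saturating at 3; the second has 3 states tracking partial matches of the forbidden pattern `ab`. A product state is a pair (one from each), accepting exactly when both do. Equivalent product states are then merged.
        a   b  
>  S0   S1  S2 
   S1   S1  S1 
   S2   S1  S3 
 * S3   S4  S3 
 * S4   S4  S1 
(> = start, * = accepting)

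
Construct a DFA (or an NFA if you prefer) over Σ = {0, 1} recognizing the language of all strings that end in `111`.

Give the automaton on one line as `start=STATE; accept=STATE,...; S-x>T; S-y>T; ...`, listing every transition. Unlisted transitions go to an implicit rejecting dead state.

start=q0; accept=q3; q0-0>q0; q0-1>q1; q1-0>q0; q1-1>q2; q2-0>q0; q2-1>q3; q3-0>q0; q3-1>q3

Let each state record the length of the longest suffix of the input read so far that is also a prefix of `111`. q1 means the last symbol is `1`; q2 means the last 2 symbols are `11`; q3 means the last 3 symbols are `111`. Accept only at q3, where the string currently ends in `111`.
A 4-state machine:
        0   1  
>  q0   q0  q1 
   q1   q0  q2 
   q2   q0  q3 
 * q3   q0  q3 
(> = start, * = accepting)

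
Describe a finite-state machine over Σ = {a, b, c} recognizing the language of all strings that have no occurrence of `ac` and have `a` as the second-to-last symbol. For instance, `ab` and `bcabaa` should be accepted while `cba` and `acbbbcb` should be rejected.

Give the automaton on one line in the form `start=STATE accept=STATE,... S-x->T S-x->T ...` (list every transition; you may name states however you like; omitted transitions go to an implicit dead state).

Build one automaton per condition and run them in lockstep. The first has 3 states tracking partial matches of the forbidden pattern `ac`; the second has 13 states tracking the last 2 symbols read. A product state is a pair (one from each), accepting exactly when both do. Minimizing collapses redundant product states.
With 5 states:
        a   b   c  
>  S0   S1  S0  S0 
   S1   S2  S3  S4 
 * S2   S2  S3  S4 
 * S3   S1  S0  S0 
   S4   S4  S4  S4 
(> = start, * = accepting)

start=S0 accept=S2,S3 S0-a->S1 S0-b->S0 S0-c->S0 S1-a->S2 S1-b->S3 S1-c->S4 S2-a->S2 S2-b->S3 S2-c->S4 S3-a->S1 S3-b->S0 S3-c->S0 S4-a->S4 S4-b->S4 S4-c->S4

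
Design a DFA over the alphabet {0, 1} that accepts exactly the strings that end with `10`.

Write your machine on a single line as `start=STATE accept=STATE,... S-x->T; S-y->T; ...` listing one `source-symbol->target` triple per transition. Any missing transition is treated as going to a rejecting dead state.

Let each state record the length of the longest suffix of the input read so far that is also a prefix of `10`. s1 means the last symbol is `1`; s2 means the last 2 symbols are `10`. Accept only at s2, where the string currently ends in `10`.
A 3-state machine:
        0   1  
>  s0   s0  s1 
   s1   s2  s1 
 * s2   s0  s1 
(> = start, * = accepting)

start=s0; accept=s2; s0-0->s0; s0-1->s1; s1-0->s2; s1-1->s1; s2-0->s0; s2-1->s1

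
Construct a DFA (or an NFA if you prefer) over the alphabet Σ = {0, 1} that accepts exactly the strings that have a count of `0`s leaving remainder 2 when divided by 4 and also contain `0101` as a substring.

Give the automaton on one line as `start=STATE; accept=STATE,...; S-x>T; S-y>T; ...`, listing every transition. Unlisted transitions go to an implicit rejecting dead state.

Build one automaton per condition and run them in lockstep. The first has 4 states tracking the count of `0`s modulo 4; the second has 5 states tracking whether and how much of `0101` has been seen. A product state is a pair (one from each), accepting exactly when both do.
With 20 states:
          0    1  
>  s0     s1   s0 
   s1     s2   s3 
   s2     s4   s5 
   s3     s6   s7 
   s4     s8   s9 
   s5    s10  s11 
   s6     s4  s12 
   s7     s2   s7 
   s8     s1  s13 
   s9    s14  s15 
   s10    s8  s16 
   s11    s4  s11 
 * s12   s16  s12 
   s13   s17   s0 
   s14    s1  s18 
   s15    s8  s15 
   s16   s18  s16 
   s17    s2  s19 
   s18   s19  s18 
   s19   s12  s19 
(> = start, * = accepting)

start=s0; accept=s12; s0-0>s1; s0-1>s0; s1-0>s2; s1-1>s3; s2-0>s4; s2-1>s5; s3-0>s6; s3-1>s7; s4-0>s8; s4-1>s9; s5-0>s10; s5-1>s11; s6-0>s4; s6-1>s12; s7-0>s2; s7-1>s7; s8-0>s1; s8-1>s13; s9-0>s14; s9-1>s15; s10-0>s8; s10-1>s16; s11-0>s4; s11-1>s11; s12-0>s16; s12-1>s12; s13-0>s17; s13-1>s0; s14-0>s1; s14-1>s18; s15-0>s8; s15-1>s15; s16-0>s18; s16-1>s16; s17-0>s2; s17-1>s19; s18-0>s19; s18-1>s18; s19-0>s12; s19-1>s19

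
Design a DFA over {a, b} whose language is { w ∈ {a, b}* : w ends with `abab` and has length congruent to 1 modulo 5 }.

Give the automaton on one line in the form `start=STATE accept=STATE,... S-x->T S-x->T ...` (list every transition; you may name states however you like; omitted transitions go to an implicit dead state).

start=q0 accept=q8 q0-a->q1 q0-b->q1 q1-a->q2 q1-b->q2 q2-a->q3 q2-b->q4 q3-a->q5 q3-b->q6 q4-a->q5 q4-b->q5 q5-a->q0 q5-b->q0 q6-a->q7 q6-b->q0 q7-a->q1 q7-b->q8 q8-a->q2 q8-b->q2

Build one automaton per condition and run them in lockstep. One (5 states) tracks how much of the suffix `abab` has currently been matched; the other (5 states) tracks the input length modulo 5. Each combined state is a pair, one component from each; accept when both components accept. Minimizing collapses redundant product states.
A 9-state machine:
        a   b  
>  q0   q1  q1 
   q1   q2  q2 
   q2   q3  q4 
   q3   q5  q6 
   q4   q5  q5 
   q5   q0  q0 
   q6   q7  q0 
   q7   q1  q8 
 * q8   q2  q2 
(> = start, * = accepting)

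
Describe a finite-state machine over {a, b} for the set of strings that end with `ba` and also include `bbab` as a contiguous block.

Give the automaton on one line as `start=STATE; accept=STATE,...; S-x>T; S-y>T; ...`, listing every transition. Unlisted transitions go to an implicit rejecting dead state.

Build one automaton per condition and run them in lockstep. The first has 3 states tracking how much of the suffix `ba` has currently been matched; the second has 5 states tracking whether and how much of `bbab` has been seen. A product state is a pair (one from each), accepting exactly when both do. After merging equivalent states the machine shrinks.
        a   b  
>  s0   s0  s1 
   s1   s0  s2 
   s2   s3  s2 
   s3   s0  s4 
   s4   s5  s4 
 * s5   s6  s4 
   s6   s6  s4 
(> = start, * = accepting)

start=s0; accept=s5; s0-a>s0; s0-b>s1; s1-a>s0; s1-b>s2; s2-a>s3; s2-b>s2; s3-a>s0; s3-b>s4; s4-a>s5; s4-b>s4; s5-a>s6; s5-b>s4; s6-a>s6; s6-b>s4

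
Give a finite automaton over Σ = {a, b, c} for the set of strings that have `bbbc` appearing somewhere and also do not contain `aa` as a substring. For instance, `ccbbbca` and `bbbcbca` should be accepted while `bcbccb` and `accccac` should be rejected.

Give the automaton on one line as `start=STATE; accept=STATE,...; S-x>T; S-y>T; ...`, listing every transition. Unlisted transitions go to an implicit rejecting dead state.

Run two small machines in parallel and take their product. The first has 5 states tracking whether and how much of `bbbc` has been seen; the second has 3 states tracking partial matches of the forbidden pattern `aa`. A product state is a pair (one from each), accepting exactly when both do. Minimizing collapses redundant product states.
        a   b   c  
>  q0   q1  q2  q0 
   q1   q3  q2  q0 
   q2   q1  q4  q0 
   q3   q3  q3  q3 
   q4   q1  q5  q0 
   q5   q1  q5  q6 
 * q6   q7  q6  q6 
 * q7   q3  q6  q6 
(> = start, * = accepting)

start=q0; accept=q6,q7; q0-a>q1; q0-b>q2; q0-c>q0; q1-a>q3; q1-b>q2; q1-c>q0; q2-a>q1; q2-b>q4; q2-c>q0; q3-a>q3; q3-b>q3; q3-c>q3; q4-a>q1; q4-b>q5; q4-c>q0; q5-a>q1; q5-b>q5; q5-c>q6; q6-a>q7; q6-b>q6; q6-c>q6; q7-a>q3; q7-b>q6; q7-c>q6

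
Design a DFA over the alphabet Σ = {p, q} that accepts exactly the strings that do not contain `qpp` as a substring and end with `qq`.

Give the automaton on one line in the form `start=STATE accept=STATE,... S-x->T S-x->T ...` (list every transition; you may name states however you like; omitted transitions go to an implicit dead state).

start=A accept=D A-p->A A-q->B B-p->C B-q->D C-p->E C-q->B D-p->C D-q->D E-p->E E-q->E

Handle the two conditions separately and then intersect. One (4 states) tracks partial matches of the forbidden pattern `qpp`; the other (3 states) tracks how much of the suffix `qq` has currently been matched. Each combined state is a pair, one component from each; accept when both components accept. After merging equivalent states the machine shrinks.
5 states suffice.
       p  q 
>  A   A  B 
   B   C  D 
   C   E  B 
 * D   C  D 
   E   E  E 
(> = start, * = accepting)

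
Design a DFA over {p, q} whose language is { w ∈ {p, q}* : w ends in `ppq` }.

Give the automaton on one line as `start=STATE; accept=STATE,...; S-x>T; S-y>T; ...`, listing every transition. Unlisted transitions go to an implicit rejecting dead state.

Remember how much of `ppq` the current input suffix matches. State A means no match yet; B means the last symbol is `p`; C means the last 2 symbols are `pp`; D means the last 3 symbols are `ppq`. Only D accepts. On a mismatch, fall back to the longest proper suffix that is still a prefix of `ppq`.
4 states suffice.
       p  q 
>  A   B  A 
   B   C  A 
   C   C  D 
 * D   B  A 
(> = start, * = accepting)

start=A; accept=D; A-p>B; A-q>A; B-p>C; B-q>A; C-p>C; C-q>D; D-p>B; D-q>A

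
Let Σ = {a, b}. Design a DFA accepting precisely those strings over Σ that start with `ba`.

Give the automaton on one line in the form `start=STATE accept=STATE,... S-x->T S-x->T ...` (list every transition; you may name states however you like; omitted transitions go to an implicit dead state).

Check the first 2 symbols one by one: q0 through q1 record how many have matched `ba` so far; any wrong symbol goes to the dead state q3. After all 2 match we enter the accepting sink q2.
A 4-state machine:
        a   b  
>  q0   q3  q1 
   q1   q2  q3 
 * q2   q2  q2 
   q3   q3  q3 
(> = start, * = accepting)

start=q0 accept=q2 q0-a->q3 q0-b->q1 q1-a->q2 q1-b->q3 q2-a->q2 q2-b->q2 q3-a->q3 q3-b->q3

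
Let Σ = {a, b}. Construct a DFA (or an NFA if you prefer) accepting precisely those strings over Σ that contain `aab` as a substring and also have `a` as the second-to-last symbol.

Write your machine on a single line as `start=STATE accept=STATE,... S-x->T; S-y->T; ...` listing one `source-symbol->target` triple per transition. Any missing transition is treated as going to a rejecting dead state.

start=q0; accept=q3,q6; q0-a->q1; q0-b->q0; q1-a->q2; q1-b->q0; q2-a->q2; q2-b->q3; q3-a->q4; q3-b->q5; q4-a->q6; q4-b->q3; q5-a->q4; q5-b->q5; q6-a->q6; q6-b->q3

Handle the two conditions separately and then intersect. One (4 states) tracks whether and how much of `aab` has been seen; the other (7 states) tracks the last 2 symbols read. Each combined state is a pair, one component from each; accept when both components accept. Minimizing collapses redundant product states.
A 7-state machine:
        a   b  
>  q0   q1  q0 
   q1   q2  q0 
   q2   q2  q3 
 * q3   q4  q5 
   q4   q6  q3 
   q5   q4  q5 
 * q6   q6  q3 
(> = start, * = accepting)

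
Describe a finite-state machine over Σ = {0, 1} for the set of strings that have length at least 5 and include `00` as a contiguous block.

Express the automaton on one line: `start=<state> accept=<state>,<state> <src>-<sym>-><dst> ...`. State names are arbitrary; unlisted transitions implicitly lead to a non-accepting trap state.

Build one automaton per condition and run them in lockstep. One (7 states) tracks the input length, saturating at 6; the other (3 states) tracks whether and how much of `00` has been seen. Each combined state is a pair, one component from each; accept when both components accept. Equivalent product states are then merged.
A 12-state machine:
          0    1  
>  s0     s1   s2 
   s1     s3   s4 
   s2     s5   s4 
   s3     s6   s6 
   s4     s7   s8 
   s5     s6   s8 
   s6     s9   s9 
   s7     s9   s8 
   s8    s10   s8 
   s9    s11  s11 
   s10   s11   s8 
 * s11   s11  s11 
(> = start, * = accepting)

start=s0 accept=s11 s0-0->s1 s0-1->s2 s1-0->s3 s1-1->s4 s2-0->s5 s2-1->s4 s3-0->s6 s3-1->s6 s4-0->s7 s4-1->s8 s5-0->s6 s5-1->s8 s6-0->s9 s6-1->s9 s7-0->s9 s7-1->s8 s8-0->s10 s8-1->s8 s9-0->s11 s9-1->s11 s10-0->s11 s10-1->s8 s11-0->s11 s11-1->s11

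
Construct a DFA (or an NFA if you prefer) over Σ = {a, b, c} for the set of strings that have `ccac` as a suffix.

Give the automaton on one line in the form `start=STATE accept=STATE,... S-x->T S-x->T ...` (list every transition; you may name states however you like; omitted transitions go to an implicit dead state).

Remember how much of `ccac` the current input suffix matches. State s0 means no match yet; s1 means the last symbol is `c`; s2 means the last 2 symbols are `cc`; s3 means the last 3 symbols are `cca`; s4 means the last 4 symbols are `ccac`. Only s4 accepts. On a mismatch, fall back to the longest proper suffix that is still a prefix of `ccac`.
5 states suffice.
        a   b   c  
>  s0   s0  s0  s1 
   s1   s0  s0  s2 
   s2   s3  s0  s2 
   s3   s0  s0  s4 
 * s4   s0  s0  s2 
(> = start, * = accepting)

start=s0 accept=s4 s0-a->s0 s0-b->s0 s0-c->s1 s1-a->s0 s1-b->s0 s1-c->s2 s2-a->s3 s2-b->s0 s2-c->s2 s3-a->s0 s3-b->s0 s3-c->s4 s4-a->s0 s4-b->s0 s4-c->s2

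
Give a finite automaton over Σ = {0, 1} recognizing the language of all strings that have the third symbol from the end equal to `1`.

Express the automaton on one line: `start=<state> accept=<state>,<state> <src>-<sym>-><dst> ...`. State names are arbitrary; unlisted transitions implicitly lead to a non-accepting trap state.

start=S0 accept=S11,S12,S13,S14 S0-0->S1 S0-1->S2 S1-0->S3 S1-1->S4 S2-0->S5 S2-1->S6 S3-0->S7 S3-1->S8 S4-0->S9 S4-1->S10 S5-0->S11 S5-1->S12 S6-0->S13 S6-1->S14 S7-0->S7 S7-1->S8 S8-0->S9 S8-1->S10 S9-0->S11 S9-1->S12 S10-0->S13 S10-1->S14 S11-0->S7 S11-1->S8 S12-0->S9 S12-1->S10 S13-0->S11 S13-1->S12 S14-0->S13 S14-1->S14

A DFA must remember the last 3 symbols (since which symbol is third-to-last isn't known until the input ends). Use one state per possible window of the last ≤3 symbols; accept from those whose window starts with `1`.
With 15 states:
          0    1  
>  S0     S1   S2 
   S1     S3   S4 
   S2     S5   S6 
   S3     S7   S8 
   S4     S9  S10 
   S5    S11  S12 
   S6    S13  S14 
   S7     S7   S8 
   S8     S9  S10 
   S9    S11  S12 
   S10   S13  S14 
 * S11    S7   S8 
 * S12    S9  S10 
 * S13   S11  S12 
 * S14   S13  S14 
(> = start, * = accepting)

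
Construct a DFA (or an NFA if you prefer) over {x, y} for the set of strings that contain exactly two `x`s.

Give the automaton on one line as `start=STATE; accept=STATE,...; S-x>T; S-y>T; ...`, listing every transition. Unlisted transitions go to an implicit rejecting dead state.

Count `x`s, saturating at 3: states S0 through S2 mean 0 through 2 `x`s seen; S3 means more than 2. Each `x` increments (capped at S3); other symbols loop. Accept from {S2}.
4 states suffice.
        x   y  
>  S0   S1  S0 
   S1   S2  S1 
 * S2   S3  S2 
   S3   S3  S3 
(> = start, * = accepting)

start=S0; accept=S2; S0-x>S1; S0-y>S0; S1-x>S2; S1-y>S1; S2-x>S3; S2-y>S2; S3-x>S3; S3-y>S3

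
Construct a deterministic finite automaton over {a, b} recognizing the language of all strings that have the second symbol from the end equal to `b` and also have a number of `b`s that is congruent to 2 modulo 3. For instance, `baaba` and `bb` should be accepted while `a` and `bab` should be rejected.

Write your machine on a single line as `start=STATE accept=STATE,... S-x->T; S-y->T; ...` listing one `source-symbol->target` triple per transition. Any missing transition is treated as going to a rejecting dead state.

Handle the two conditions separately and then intersect. One (7 states) tracks the last 2 symbols read; the other (3 states) tracks the count of `b`s modulo 3. Each combined state is a pair, one component from each; accept when both components accept. Minimizing collapses redundant product states.
A 7-state machine:
        a   b  
>  s0   s0  s1 
   s1   s2  s3 
   s2   s2  s4 
 * s3   s5  s0 
   s4   s5  s0 
 * s5   s6  s0 
   s6   s6  s0 
(> = start, * = accepting)

start=s0; accept=s3,s5; s0-a->s0; s0-b->s1; s1-a->s2; s1-b->s3; s2-a->s2; s2-b->s4; s3-a->s5; s3-b->s0; s4-a->s5; s4-b->s0; s5-a->s6; s5-b->s0; s6-a->s6; s6-b->s0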